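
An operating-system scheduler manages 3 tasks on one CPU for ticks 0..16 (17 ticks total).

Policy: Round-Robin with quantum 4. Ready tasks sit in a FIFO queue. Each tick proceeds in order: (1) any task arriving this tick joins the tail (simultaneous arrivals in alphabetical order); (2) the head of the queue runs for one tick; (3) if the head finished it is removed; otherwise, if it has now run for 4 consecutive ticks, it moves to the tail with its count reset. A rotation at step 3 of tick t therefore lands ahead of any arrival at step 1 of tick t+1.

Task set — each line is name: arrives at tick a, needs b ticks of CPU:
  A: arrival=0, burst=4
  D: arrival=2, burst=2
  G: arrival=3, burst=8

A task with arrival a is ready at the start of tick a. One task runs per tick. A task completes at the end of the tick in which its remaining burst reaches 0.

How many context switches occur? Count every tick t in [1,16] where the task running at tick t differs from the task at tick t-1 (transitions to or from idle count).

context switches = 3

t=0: queue=[A] q_used=0 → run A
t=1: queue=[A] q_used=1 → run A
t=2: queue=[A,D] q_used=2 → run A
t=3: queue=[A,D,G] q_used=3 → run A
t=4: queue=[D,G] q_used=0 → run D
t=5: queue=[D,G] q_used=1 → run D
t=6: queue=[G] q_used=0 → run G
t=7: queue=[G] q_used=1 → run G
t=8: queue=[G] q_used=2 → run G
t=9: queue=[G] q_used=3 → run G
t=10: queue=[G] q_used=0 → run G
t=11: queue=[G] q_used=1 → run G
t=12: queue=[G] q_used=2 → run G
t=13: queue=[G] q_used=3 → run G
t=14: (idle)
t=15: (idle)
t=16: (idle)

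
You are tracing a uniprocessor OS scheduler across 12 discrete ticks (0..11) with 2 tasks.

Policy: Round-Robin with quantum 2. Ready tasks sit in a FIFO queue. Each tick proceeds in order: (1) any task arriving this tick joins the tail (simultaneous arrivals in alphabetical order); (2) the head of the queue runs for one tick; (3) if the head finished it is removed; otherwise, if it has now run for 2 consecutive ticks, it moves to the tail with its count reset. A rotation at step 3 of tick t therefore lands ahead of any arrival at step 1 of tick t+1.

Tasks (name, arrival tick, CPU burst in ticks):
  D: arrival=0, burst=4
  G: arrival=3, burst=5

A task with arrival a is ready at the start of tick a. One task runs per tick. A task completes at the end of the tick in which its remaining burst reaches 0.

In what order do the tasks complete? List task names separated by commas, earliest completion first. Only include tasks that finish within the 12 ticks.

completion order = D, G

t=0: queue=[D] q_used=0 → run D
t=1: queue=[D] q_used=1 → run D
t=2: queue=[D] q_used=0 → run D
t=3: queue=[D,G] q_used=1 → run D
t=4: queue=[G] q_used=0 → run G
t=5: queue=[G] q_used=1 → run G
t=6: queue=[G] q_used=0 → run G
t=7: queue=[G] q_used=1 → run G
t=8: queue=[G] q_used=0 → run G
t=9: (idle)
t=10: (idle)
t=11: (idle)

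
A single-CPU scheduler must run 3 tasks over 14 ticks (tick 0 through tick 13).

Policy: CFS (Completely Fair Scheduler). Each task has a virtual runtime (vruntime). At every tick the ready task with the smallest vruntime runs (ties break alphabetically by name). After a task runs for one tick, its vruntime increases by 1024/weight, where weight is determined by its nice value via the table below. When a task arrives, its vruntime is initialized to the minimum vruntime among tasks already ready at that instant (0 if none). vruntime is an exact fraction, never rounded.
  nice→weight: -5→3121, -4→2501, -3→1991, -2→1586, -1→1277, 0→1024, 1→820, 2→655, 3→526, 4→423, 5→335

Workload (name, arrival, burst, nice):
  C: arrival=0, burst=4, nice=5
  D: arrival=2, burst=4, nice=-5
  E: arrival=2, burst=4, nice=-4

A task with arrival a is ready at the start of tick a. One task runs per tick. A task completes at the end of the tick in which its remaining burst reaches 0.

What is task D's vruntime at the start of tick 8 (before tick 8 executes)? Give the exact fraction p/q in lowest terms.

vruntime(D, start of tick 8) = 7420928/1045535

t=0: vr[C=0] → run C
t=1: vr[C=1024/335] → run C
t=2: vr[C=2048/335 D=2048/335 E=2048/335] → run C
t=3: vr[C=3072/335 D=2048/335 E=2048/335] → run D
t=4: vr[C=3072/335 D=6734848/1045535 E=2048/335] → run E
t=5: vr[C=3072/335 D=6734848/1045535 E=5465088/837835] → run D
t=6: vr[C=3072/335 D=7077888/1045535 E=5465088/837835] → run E
t=7: vr[C=3072/335 D=7077888/1045535 E=5808128/837835] → run D
t=8: vr[C=3072/335 D=7420928/1045535 E=5808128/837835] → run E
t=9: vr[C=3072/335 D=7420928/1045535 E=6151168/837835] → run D
t=10: vr[C=3072/335 E=6151168/837835] → run E
t=11: vr[C=3072/335] → run C
t=12: (idle)
t=13: (idle)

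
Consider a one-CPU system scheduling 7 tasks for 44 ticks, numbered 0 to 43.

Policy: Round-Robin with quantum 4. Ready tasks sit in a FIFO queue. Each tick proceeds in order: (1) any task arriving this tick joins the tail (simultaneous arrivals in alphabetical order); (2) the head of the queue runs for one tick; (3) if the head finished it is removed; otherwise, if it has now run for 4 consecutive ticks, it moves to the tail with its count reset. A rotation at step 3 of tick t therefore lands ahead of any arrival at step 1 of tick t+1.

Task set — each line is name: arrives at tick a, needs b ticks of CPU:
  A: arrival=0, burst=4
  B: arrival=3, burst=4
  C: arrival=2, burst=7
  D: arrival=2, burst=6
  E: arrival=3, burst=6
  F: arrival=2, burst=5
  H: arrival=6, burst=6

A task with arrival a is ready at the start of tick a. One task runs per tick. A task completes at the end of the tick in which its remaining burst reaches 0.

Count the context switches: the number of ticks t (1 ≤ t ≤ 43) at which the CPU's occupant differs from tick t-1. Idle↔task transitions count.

context switches = 12

t=0: queue=[A] q_used=0 → run A
t=1: queue=[A] q_used=1 → run A
t=2: queue=[A,C,D,F] q_used=2 → run A
t=3: queue=[A,C,D,F,B,E] q_used=3 → run A
t=4: queue=[C,D,F,B,E] q_used=0 → run C
t=5: queue=[C,D,F,B,E] q_used=1 → run C
t=6: queue=[C,D,F,B,E,H] q_used=2 → run C
t=7: queue=[C,D,F,B,E,H] q_used=3 → run C
t=8: queue=[D,F,B,E,H,C] q_used=0 → run D
t=9: queue=[D,F,B,E,H,C] q_used=1 → run D
t=10: queue=[D,F,B,E,H,C] q_used=2 → run D
t=11: queue=[D,F,B,E,H,C] q_used=3 → run D
t=12: queue=[F,B,E,H,C,D] q_used=0 → run F
t=13: queue=[F,B,E,H,C,D] q_used=1 → run F
t=14: queue=[F,B,E,H,C,D] q_used=2 → run F
t=15: queue=[F,B,E,H,C,D] q_used=3 → run F
t=16: queue=[B,E,H,C,D,F] q_used=0 → run B
t=17: queue=[B,E,H,C,D,F] q_used=1 → run B
t=18: queue=[B,E,H,C,D,F] q_used=2 → run B
t=19: queue=[B,E,H,C,D,F] q_used=3 → run B
t=20: queue=[E,H,C,D,F] q_used=0 → run E
t=21: queue=[E,H,C,D,F] q_used=1 → run E
t=22: queue=[E,H,C,D,F] q_used=2 → run E
t=23: queue=[E,H,C,D,F] q_used=3 → run E
t=24: queue=[H,C,D,F,E] q_used=0 → run H
t=25: queue=[H,C,D,F,E] q_used=1 → run H
t=26: queue=[H,C,D,F,E] q_used=2 → run H
t=27: queue=[H,C,D,F,E] q_used=3 → run H
t=28: queue=[C,D,F,E,H] q_used=0 → run C
t=29: queue=[C,D,F,E,H] q_used=1 → run C
t=30: queue=[C,D,F,E,H] q_used=2 → run C
t=31: queue=[D,F,E,H] q_used=0 → run D
t=32: queue=[D,F,E,H] q_used=1 → run D
t=33: queue=[F,E,H] q_used=0 → run F
t=34: queue=[E,H] q_used=0 → run E
t=35: queue=[E,H] q_used=1 → run E
t=36: queue=[H] q_used=0 → run H
t=37: queue=[H] q_used=1 → run H
t=38: (idle)
t=39: (idle)
t=40: (idle)
t=41: (idle)
t=42: (idle)
t=43: (idle)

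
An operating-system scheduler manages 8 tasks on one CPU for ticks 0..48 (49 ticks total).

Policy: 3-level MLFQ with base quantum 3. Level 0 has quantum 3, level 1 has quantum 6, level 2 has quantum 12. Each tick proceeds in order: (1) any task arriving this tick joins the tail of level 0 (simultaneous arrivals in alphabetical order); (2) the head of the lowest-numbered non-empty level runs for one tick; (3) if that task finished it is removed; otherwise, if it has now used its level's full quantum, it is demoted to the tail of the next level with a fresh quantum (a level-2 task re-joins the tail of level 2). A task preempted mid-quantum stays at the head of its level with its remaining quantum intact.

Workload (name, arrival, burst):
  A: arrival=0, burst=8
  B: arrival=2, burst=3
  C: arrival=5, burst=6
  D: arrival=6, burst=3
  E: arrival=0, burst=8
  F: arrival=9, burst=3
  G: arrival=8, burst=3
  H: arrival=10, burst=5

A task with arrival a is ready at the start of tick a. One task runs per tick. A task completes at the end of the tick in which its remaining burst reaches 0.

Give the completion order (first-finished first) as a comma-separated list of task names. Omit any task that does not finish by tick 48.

t=0: L0/L1/L2 = AE/-/- → run A
t=1: L0/L1/L2 = AE/-/- → run A
t=2: L0/L1/L2 = AEB/-/- → run A
t=3: L0/L1/L2 = EB/A/- → run E
t=4: L0/L1/L2 = EB/A/- → run E
t=5: L0/L1/L2 = EBC/A/- → run E
t=6: L0/L1/L2 = BCD/AE/- → run B
t=7: L0/L1/L2 = BCD/AE/- → run B
t=8: L0/L1/L2 = BCDG/AE/- → run B
t=9: L0/L1/L2 = CDGF/AE/- → run C
t=10: L0/L1/L2 = CDGFH/AE/- → run C
t=11: L0/L1/L2 = CDGFH/AE/- → run C
t=12: L0/L1/L2 = DGFH/AEC/- → run D
t=13: L0/L1/L2 = DGFH/AEC/- → run D
t=14: L0/L1/L2 = DGFH/AEC/- → run D
t=15: L0/L1/L2 = GFH/AEC/- → run G
t=16: L0/L1/L2 = GFH/AEC/- → run G
t=17: L0/L1/L2 = GFH/AEC/- → run G
t=18: L0/L1/L2 = FH/AEC/- → run F
t=19: L0/L1/L2 = FH/AEC/- → run F
t=20: L0/L1/L2 = FH/AEC/- → run F
t=21: L0/L1/L2 = H/AEC/- → run H
t=22: L0/L1/L2 = H/AEC/- → run H
t=23: L0/L1/L2 = H/AEC/- → run H
t=24: L0/L1/L2 = -/AECH/- → run A
t=25: L0/L1/L2 = -/AECH/- → run A
t=26: L0/L1/L2 = -/AECH/- → run A
t=27: L0/L1/L2 = -/AECH/- → run A
t=28: L0/L1/L2 = -/AECH/- → run A
t=29: L0/L1/L2 = -/ECH/- → run E
t=30: L0/L1/L2 = -/ECH/- → run E
t=31: L0/L1/L2 = -/ECH/- → run E
t=32: L0/L1/L2 = -/ECH/- → run E
t=33: L0/L1/L2 = -/ECH/- → run E
t=34: L0/L1/L2 = -/CH/- → run C
t=35: L0/L1/L2 = -/CH/- → run C
t=36: L0/L1/L2 = -/CH/- → run C
t=37: L0/L1/L2 = -/H/- → run H
t=38: L0/L1/L2 = -/H/- → run H
t=39: (idle)
t=40: (idle)
t=41: (idle)
t=42: (idle)
t=43: (idle)
t=44: (idle)
t=45: (idle)
t=46: (idle)
t=47: (idle)
t=48: (idle)

completion order = B, D, G, F, A, E, C, H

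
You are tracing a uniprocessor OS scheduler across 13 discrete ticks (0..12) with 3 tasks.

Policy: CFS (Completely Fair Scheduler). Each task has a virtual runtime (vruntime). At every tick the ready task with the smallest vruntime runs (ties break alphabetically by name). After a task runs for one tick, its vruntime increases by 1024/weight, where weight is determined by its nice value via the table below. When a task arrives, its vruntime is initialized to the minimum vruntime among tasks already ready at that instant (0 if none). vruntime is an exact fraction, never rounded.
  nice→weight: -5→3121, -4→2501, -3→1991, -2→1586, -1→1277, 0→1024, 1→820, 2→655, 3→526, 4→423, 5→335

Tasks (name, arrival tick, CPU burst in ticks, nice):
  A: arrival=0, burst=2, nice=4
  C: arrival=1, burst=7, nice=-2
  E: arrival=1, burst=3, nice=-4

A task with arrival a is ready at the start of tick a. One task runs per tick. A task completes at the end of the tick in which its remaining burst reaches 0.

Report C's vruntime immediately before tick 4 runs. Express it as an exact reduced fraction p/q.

t=0: vr[A=0] → run A
t=1: vr[A=1024/423 C=1024/423 E=1024/423] → run A
t=2: vr[C=1024/423 E=1024/423] → run C
t=3: vr[C=1028608/335439 E=1024/423] → run E
t=4: vr[C=1028608/335439 E=2994176/1057923] → run E
t=5: vr[C=1028608/335439 E=3427328/1057923] → run C
t=6: vr[C=1245184/335439 E=3427328/1057923] → run E
t=7: vr[C=1245184/335439] → run C
t=8: vr[C=1461760/335439] → run C
t=9: vr[C=1678336/335439] → run C
t=10: vr[C=1894912/335439] → run C
t=11: vr[C=2111488/335439] → run C
t=12: (idle)

vruntime(C, start of tick 4) = 1028608/335439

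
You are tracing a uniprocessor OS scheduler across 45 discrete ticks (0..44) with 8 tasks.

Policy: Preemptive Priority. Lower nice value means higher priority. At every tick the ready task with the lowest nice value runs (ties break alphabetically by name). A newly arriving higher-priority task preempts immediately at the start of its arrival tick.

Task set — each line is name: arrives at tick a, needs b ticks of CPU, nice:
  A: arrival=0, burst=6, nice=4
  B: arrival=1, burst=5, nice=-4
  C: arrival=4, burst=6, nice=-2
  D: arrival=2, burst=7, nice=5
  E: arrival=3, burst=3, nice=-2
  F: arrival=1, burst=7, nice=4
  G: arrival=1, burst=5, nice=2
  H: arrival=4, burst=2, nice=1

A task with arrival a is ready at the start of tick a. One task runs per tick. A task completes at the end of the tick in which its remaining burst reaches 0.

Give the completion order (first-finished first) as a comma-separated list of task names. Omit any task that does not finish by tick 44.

t=0: ready={A} → run A
t=1: ready={A,B,F,G} → run B
t=2: ready={A,B,D,F,G} → run B
t=3: ready={A,B,D,E,F,G} → run B
t=4: ready={A,B,C,D,E,F,G,H} → run B
t=5: ready={A,B,C,D,E,F,G,H} → run B
t=6: ready={A,C,D,E,F,G,H} → run C
t=7: ready={A,C,D,E,F,G,H} → run C
t=8: ready={A,C,D,E,F,G,H} → run C
t=9: ready={A,C,D,E,F,G,H} → run C
t=10: ready={A,C,D,E,F,G,H} → run C
t=11: ready={A,C,D,E,F,G,H} → run C
t=12: ready={A,D,E,F,G,H} → run E
t=13: ready={A,D,E,F,G,H} → run E
t=14: ready={A,D,E,F,G,H} → run E
t=15: ready={A,D,F,G,H} → run H
t=16: ready={A,D,F,G,H} → run H
t=17: ready={A,D,F,G} → run G
t=18: ready={A,D,F,G} → run G
t=19: ready={A,D,F,G} → run G
t=20: ready={A,D,F,G} → run G
t=21: ready={A,D,F,G} → run G
t=22: ready={A,D,F} → run A
t=23: ready={A,D,F} → run A
t=24: ready={A,D,F} → run A
t=25: ready={A,D,F} → run A
t=26: ready={A,D,F} → run A
t=27: ready={D,F} → run F
t=28: ready={D,F} → run F
t=29: ready={D,F} → run F
t=30: ready={D,F} → run F
t=31: ready={D,F} → run F
t=32: ready={D,F} → run F
t=33: ready={D,F} → run F
t=34: ready={D} → run D
t=35: ready={D} → run D
t=36: ready={D} → run D
t=37: ready={D} → run D
t=38: ready={D} → run D
t=39: ready={D} → run D
t=40: ready={D} → run D
t=41: (idle)
t=42: (idle)
t=43: (idle)
t=44: (idle)

completion order = B, C, E, H, G, A, F, D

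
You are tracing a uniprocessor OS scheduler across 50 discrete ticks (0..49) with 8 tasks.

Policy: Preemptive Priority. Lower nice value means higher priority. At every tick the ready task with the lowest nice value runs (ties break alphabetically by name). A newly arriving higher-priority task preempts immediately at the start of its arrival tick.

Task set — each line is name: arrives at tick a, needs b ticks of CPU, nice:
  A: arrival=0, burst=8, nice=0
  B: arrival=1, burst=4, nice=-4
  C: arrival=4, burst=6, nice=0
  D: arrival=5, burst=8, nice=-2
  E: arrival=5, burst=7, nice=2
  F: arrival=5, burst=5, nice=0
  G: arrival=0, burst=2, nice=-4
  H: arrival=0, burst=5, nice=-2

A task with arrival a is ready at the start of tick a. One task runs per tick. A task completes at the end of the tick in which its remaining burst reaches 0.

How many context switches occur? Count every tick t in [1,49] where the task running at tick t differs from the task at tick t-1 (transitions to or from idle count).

t=0: ready={A,G,H} → run G
t=1: ready={A,B,G,H} → run B
t=2: ready={A,B,G,H} → run B
t=3: ready={A,B,G,H} → run B
t=4: ready={A,B,C,G,H} → run B
t=5: ready={A,C,D,E,F,G,H} → run G
t=6: ready={A,C,D,E,F,H} → run D
t=7: ready={A,C,D,E,F,H} → run D
t=8: ready={A,C,D,E,F,H} → run D
t=9: ready={A,C,D,E,F,H} → run D
t=10: ready={A,C,D,E,F,H} → run D
t=11: ready={A,C,D,E,F,H} → run D
t=12: ready={A,C,D,E,F,H} → run D
t=13: ready={A,C,D,E,F,H} → run D
t=14: ready={A,C,E,F,H} → run H
t=15: ready={A,C,E,F,H} → run H
t=16: ready={A,C,E,F,H} → run H
t=17: ready={A,C,E,F,H} → run H
t=18: ready={A,C,E,F,H} → run H
t=19: ready={A,C,E,F} → run A
t=20: ready={A,C,E,F} → run A
t=21: ready={A,C,E,F} → run A
t=22: ready={A,C,E,F} → run A
t=23: ready={A,C,E,F} → run A
t=24: ready={A,C,E,F} → run A
t=25: ready={A,C,E,F} → run A
t=26: ready={A,C,E,F} → run A
t=27: ready={C,E,F} → run C
t=28: ready={C,E,F} → run C
t=29: ready={C,E,F} → run C
t=30: ready={C,E,F} → run C
t=31: ready={C,E,F} → run C
t=32: ready={C,E,F} → run C
t=33: ready={E,F} → run F
t=34: ready={E,F} → run F
t=35: ready={E,F} → run F
t=36: ready={E,F} → run F
t=37: ready={E,F} → run F
t=38: ready={E} → run E
t=39: ready={E} → run E
t=40: ready={E} → run E
t=41: ready={E} → run E
t=42: ready={E} → run E
t=43: ready={E} → run E
t=44: ready={E} → run E
t=45: (idle)
t=46: (idle)
t=47: (idle)
t=48: (idle)
t=49: (idle)

context switches = 9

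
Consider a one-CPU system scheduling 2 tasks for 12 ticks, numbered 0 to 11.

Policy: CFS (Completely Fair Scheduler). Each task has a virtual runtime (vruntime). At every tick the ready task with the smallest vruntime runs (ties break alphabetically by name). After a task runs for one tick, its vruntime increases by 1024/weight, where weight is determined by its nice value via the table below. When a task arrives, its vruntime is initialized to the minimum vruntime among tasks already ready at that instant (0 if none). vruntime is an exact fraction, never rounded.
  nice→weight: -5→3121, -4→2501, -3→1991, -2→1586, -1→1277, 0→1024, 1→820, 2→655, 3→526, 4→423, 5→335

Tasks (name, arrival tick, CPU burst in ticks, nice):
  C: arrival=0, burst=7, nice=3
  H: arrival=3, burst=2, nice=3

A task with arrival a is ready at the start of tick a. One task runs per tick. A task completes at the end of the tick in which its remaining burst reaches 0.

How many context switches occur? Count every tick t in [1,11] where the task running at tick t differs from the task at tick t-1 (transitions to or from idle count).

t=0: vr[C=0] → run C
t=1: vr[C=512/263] → run C
t=2: vr[C=1024/263] → run C
t=3: vr[C=1536/263 H=1536/263] → run C
t=4: vr[C=2048/263 H=1536/263] → run H
t=5: vr[C=2048/263 H=2048/263] → run C
t=6: vr[C=2560/263 H=2048/263] → run H
t=7: vr[C=2560/263] → run C
t=8: vr[C=3072/263] → run C
t=9: (idle)
t=10: (idle)
t=11: (idle)

context switches = 5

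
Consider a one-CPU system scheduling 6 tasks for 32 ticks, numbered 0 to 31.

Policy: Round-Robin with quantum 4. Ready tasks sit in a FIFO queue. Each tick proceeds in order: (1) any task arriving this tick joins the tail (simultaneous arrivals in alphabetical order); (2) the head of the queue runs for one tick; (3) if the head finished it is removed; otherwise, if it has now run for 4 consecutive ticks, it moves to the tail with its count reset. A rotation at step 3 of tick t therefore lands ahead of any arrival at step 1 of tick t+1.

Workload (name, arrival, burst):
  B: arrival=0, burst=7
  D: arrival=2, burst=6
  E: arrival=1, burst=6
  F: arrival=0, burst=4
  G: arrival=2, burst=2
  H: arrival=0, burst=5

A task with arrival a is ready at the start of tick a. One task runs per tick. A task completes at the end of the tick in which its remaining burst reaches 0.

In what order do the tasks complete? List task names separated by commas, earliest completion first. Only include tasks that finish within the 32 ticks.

completion order = F, G, B, H, E, D

t=0: queue=[B,F,H] q_used=0 → run B
t=1: queue=[B,F,H,E] q_used=1 → run B
t=2: queue=[B,F,H,E,D,G] q_used=2 → run B
t=3: queue=[B,F,H,E,D,G] q_used=3 → run B
t=4: queue=[F,H,E,D,G,B] q_used=0 → run F
t=5: queue=[F,H,E,D,G,B] q_used=1 → run F
t=6: queue=[F,H,E,D,G,B] q_used=2 → run F
t=7: queue=[F,H,E,D,G,B] q_used=3 → run F
t=8: queue=[H,E,D,G,B] q_used=0 → run H
t=9: queue=[H,E,D,G,B] q_used=1 → run H
t=10: queue=[H,E,D,G,B] q_used=2 → run H
t=11: queue=[H,E,D,G,B] q_used=3 → run H
t=12: queue=[E,D,G,B,H] q_used=0 → run E
t=13: queue=[E,D,G,B,H] q_used=1 → run E
t=14: queue=[E,D,G,B,H] q_used=2 → run E
t=15: queue=[E,D,G,B,H] q_used=3 → run E
t=16: queue=[D,G,B,H,E] q_used=0 → run D
t=17: queue=[D,G,B,H,E] q_used=1 → run D
t=18: queue=[D,G,B,H,E] q_used=2 → run D
t=19: queue=[D,G,B,H,E] q_used=3 → run D
t=20: queue=[G,B,H,E,D] q_used=0 → run G
t=21: queue=[G,B,H,E,D] q_used=1 → run G
t=22: queue=[B,H,E,D] q_used=0 → run B
t=23: queue=[B,H,E,D] q_used=1 → run B
t=24: queue=[B,H,E,D] q_used=2 → run B
t=25: queue=[H,E,D] q_used=0 → run H
t=26: queue=[E,D] q_used=0 → run E
t=27: queue=[E,D] q_used=1 → run E
t=28: queue=[D] q_used=0 → run D
t=29: queue=[D] q_used=1 → run D
t=30: (idle)
t=31: (idle)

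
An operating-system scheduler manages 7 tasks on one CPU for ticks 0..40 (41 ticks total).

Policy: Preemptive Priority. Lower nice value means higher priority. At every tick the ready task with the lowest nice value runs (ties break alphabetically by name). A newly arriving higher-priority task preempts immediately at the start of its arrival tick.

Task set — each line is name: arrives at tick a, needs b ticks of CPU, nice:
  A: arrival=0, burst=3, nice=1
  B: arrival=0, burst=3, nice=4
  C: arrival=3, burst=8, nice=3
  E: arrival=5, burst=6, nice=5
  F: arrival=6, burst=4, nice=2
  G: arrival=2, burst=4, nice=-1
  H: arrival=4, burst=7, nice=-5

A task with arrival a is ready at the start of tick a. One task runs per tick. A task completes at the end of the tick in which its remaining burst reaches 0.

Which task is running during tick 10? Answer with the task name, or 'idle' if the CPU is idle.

running at tick 10 = H

t=0: ready={A,B} → run A
t=1: ready={A,B} → run A
t=2: ready={A,B,G} → run G
t=3: ready={A,B,C,G} → run G
t=4: ready={A,B,C,G,H} → run H
t=5: ready={A,B,C,E,G,H} → run H
t=6: ready={A,B,C,E,F,G,H} → run H
t=7: ready={A,B,C,E,F,G,H} → run H
t=8: ready={A,B,C,E,F,G,H} → run H
t=9: ready={A,B,C,E,F,G,H} → run H
t=10: ready={A,B,C,E,F,G,H} → run H
t=11: ready={A,B,C,E,F,G} → run G
t=12: ready={A,B,C,E,F,G} → run G
t=13: ready={A,B,C,E,F} → run A
t=14: ready={B,C,E,F} → run F
t=15: ready={B,C,E,F} → run F
t=16: ready={B,C,E,F} → run F
t=17: ready={B,C,E,F} → run F
t=18: ready={B,C,E} → run C
t=19: ready={B,C,E} → run C
t=20: ready={B,C,E} → run C
t=21: ready={B,C,E} → run C
t=22: ready={B,C,E} → run C
t=23: ready={B,C,E} → run C
t=24: ready={B,C,E} → run C
t=25: ready={B,C,E} → run C
t=26: ready={B,E} → run B
t=27: ready={B,E} → run B
t=28: ready={B,E} → run B
t=29: ready={E} → run E
t=30: ready={E} → run E
t=31: ready={E} → run E
t=32: ready={E} → run E
t=33: ready={E} → run E
t=34: ready={E} → run E
t=35: (idle)
t=36: (idle)
t=37: (idle)
t=38: (idle)
t=39: (idle)
t=40: (idle)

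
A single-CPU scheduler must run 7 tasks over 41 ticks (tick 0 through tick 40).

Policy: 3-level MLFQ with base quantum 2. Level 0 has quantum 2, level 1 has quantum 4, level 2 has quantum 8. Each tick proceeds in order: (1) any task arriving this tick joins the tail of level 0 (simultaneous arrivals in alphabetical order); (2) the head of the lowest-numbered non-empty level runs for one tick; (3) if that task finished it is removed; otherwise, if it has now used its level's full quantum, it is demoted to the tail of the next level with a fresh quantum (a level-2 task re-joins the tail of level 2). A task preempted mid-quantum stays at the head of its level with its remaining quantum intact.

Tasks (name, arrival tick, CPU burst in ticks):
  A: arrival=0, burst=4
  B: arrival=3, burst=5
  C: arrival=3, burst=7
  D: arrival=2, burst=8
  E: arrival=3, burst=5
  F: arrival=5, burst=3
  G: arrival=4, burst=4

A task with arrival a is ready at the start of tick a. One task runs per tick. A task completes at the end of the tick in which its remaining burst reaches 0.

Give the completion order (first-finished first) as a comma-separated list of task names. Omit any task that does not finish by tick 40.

t=0: L0/L1/L2 = A/-/- → run A
t=1: L0/L1/L2 = A/-/- → run A
t=2: L0/L1/L2 = D/A/- → run D
t=3: L0/L1/L2 = DBCE/A/- → run D
t=4: L0/L1/L2 = BCEG/AD/- → run B
t=5: L0/L1/L2 = BCEGF/AD/- → run B
t=6: L0/L1/L2 = CEGF/ADB/- → run C
t=7: L0/L1/L2 = CEGF/ADB/- → run C
t=8: L0/L1/L2 = EGF/ADBC/- → run E
t=9: L0/L1/L2 = EGF/ADBC/- → run E
t=10: L0/L1/L2 = GF/ADBCE/- → run G
t=11: L0/L1/L2 = GF/ADBCE/- → run G
t=12: L0/L1/L2 = F/ADBCEG/- → run F
t=13: L0/L1/L2 = F/ADBCEG/- → run F
t=14: L0/L1/L2 = -/ADBCEGF/- → run A
t=15: L0/L1/L2 = -/ADBCEGF/- → run A
t=16: L0/L1/L2 = -/DBCEGF/- → run D
t=17: L0/L1/L2 = -/DBCEGF/- → run D
t=18: L0/L1/L2 = -/DBCEGF/- → run D
t=19: L0/L1/L2 = -/DBCEGF/- → run D
t=20: L0/L1/L2 = -/BCEGF/D → run B
t=21: L0/L1/L2 = -/BCEGF/D → run B
t=22: L0/L1/L2 = -/BCEGF/D → run B
t=23: L0/L1/L2 = -/CEGF/D → run C
t=24: L0/L1/L2 = -/CEGF/D → run C
t=25: L0/L1/L2 = -/CEGF/D → run C
t=26: L0/L1/L2 = -/CEGF/D → run C
t=27: L0/L1/L2 = -/EGF/DC → run E
t=28: L0/L1/L2 = -/EGF/DC → run E
t=29: L0/L1/L2 = -/EGF/DC → run E
t=30: L0/L1/L2 = -/GF/DC → run G
t=31: L0/L1/L2 = -/GF/DC → run G
t=32: L0/L1/L2 = -/F/DC → run F
t=33: L0/L1/L2 = -/-/DC → run D
t=34: L0/L1/L2 = -/-/DC → run D
t=35: L0/L1/L2 = -/-/C → run C
t=36: (idle)
t=37: (idle)
t=38: (idle)
t=39: (idle)
t=40: (idle)

completion order = A, B, E, G, F, D, C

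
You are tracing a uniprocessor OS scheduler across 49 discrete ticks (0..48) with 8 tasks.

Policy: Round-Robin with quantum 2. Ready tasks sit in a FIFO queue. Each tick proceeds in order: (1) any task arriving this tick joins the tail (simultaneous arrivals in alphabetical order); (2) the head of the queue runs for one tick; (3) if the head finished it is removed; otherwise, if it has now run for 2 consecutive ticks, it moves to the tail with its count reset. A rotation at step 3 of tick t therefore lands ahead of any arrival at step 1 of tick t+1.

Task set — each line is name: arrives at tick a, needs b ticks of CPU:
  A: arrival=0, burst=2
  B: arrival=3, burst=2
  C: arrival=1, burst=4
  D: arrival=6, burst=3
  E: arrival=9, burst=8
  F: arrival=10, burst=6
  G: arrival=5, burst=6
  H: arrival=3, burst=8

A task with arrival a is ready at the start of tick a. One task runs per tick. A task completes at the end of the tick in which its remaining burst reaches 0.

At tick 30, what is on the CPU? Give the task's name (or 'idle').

t=0: queue=[A] q_used=0 → run A
t=1: queue=[A,C] q_used=1 → run A
t=2: queue=[C] q_used=0 → run C
t=3: queue=[C,B,H] q_used=1 → run C
t=4: queue=[B,H,C] q_used=0 → run B
t=5: queue=[B,H,C,G] q_used=1 → run B
t=6: queue=[H,C,G,D] q_used=0 → run H
t=7: queue=[H,C,G,D] q_used=1 → run H
t=8: queue=[C,G,D,H] q_used=0 → run C
t=9: queue=[C,G,D,H,E] q_used=1 → run C
t=10: queue=[G,D,H,E,F] q_used=0 → run G
t=11: queue=[G,D,H,E,F] q_used=1 → run G
t=12: queue=[D,H,E,F,G] q_used=0 → run D
t=13: queue=[D,H,E,F,G] q_used=1 → run D
t=14: queue=[H,E,F,G,D] q_used=0 → run H
t=15: queue=[H,E,F,G,D] q_used=1 → run H
t=16: queue=[E,F,G,D,H] q_used=0 → run E
t=17: queue=[E,F,G,D,H] q_used=1 → run E
t=18: queue=[F,G,D,H,E] q_used=0 → run F
t=19: queue=[F,G,D,H,E] q_used=1 → run F
t=20: queue=[G,D,H,E,F] q_used=0 → run G
t=21: queue=[G,D,H,E,F] q_used=1 → run G
t=22: queue=[D,H,E,F,G] q_used=0 → run D
t=23: queue=[H,E,F,G] q_used=0 → run H
t=24: queue=[H,E,F,G] q_used=1 → run H
t=25: queue=[E,F,G,H] q_used=0 → run E
t=26: queue=[E,F,G,H] q_used=1 → run E
t=27: queue=[F,G,H,E] q_used=0 → run F
t=28: queue=[F,G,H,E] q_used=1 → run F
t=29: queue=[G,H,E,F] q_used=0 → run G
t=30: queue=[G,H,E,F] q_used=1 → run G
t=31: queue=[H,E,F] q_used=0 → run H
t=32: queue=[H,E,F] q_used=1 → run H
t=33: queue=[E,F] q_used=0 → run E
t=34: queue=[E,F] q_used=1 → run E
t=35: queue=[F,E] q_used=0 → run F
t=36: queue=[F,E] q_used=1 → run F
t=37: queue=[E] q_used=0 → run E
t=38: queue=[E] q_used=1 → run E
t=39: (idle)
t=40: (idle)
t=41: (idle)
t=42: (idle)
t=43: (idle)
t=44: (idle)
t=45: (idle)
t=46: (idle)
t=47: (idle)
t=48: (idle)

running at tick 30 = G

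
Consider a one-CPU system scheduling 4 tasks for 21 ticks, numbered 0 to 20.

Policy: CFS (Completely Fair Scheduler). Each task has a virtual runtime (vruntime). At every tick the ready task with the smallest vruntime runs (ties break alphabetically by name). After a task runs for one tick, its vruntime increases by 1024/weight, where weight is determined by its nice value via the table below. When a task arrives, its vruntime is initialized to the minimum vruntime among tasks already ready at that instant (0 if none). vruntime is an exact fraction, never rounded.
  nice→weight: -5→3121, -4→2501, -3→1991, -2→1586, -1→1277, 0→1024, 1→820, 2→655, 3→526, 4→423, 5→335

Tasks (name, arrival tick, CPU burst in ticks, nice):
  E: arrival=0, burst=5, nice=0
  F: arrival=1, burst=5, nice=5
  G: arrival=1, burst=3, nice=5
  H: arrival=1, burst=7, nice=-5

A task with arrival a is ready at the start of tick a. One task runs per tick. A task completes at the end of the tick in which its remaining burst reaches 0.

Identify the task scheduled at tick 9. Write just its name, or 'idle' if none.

running at tick 9 = H

t=0: vr[E=0] → run E
t=1: vr[E=1 F=1 G=1 H=1] → run E
t=2: vr[E=2 F=1 G=1 H=1] → run F
t=3: vr[E=2 F=1359/335 G=1 H=1] → run G
t=4: vr[E=2 F=1359/335 G=1359/335 H=1] → run H
t=5: vr[E=2 F=1359/335 G=1359/335 H=4145/3121] → run H
t=6: vr[E=2 F=1359/335 G=1359/335 H=5169/3121] → run H
t=7: vr[E=2 F=1359/335 G=1359/335 H=6193/3121] → run H
t=8: vr[E=2 F=1359/335 G=1359/335 H=7217/3121] → run E
t=9: vr[E=3 F=1359/335 G=1359/335 H=7217/3121] → run H
t=10: vr[E=3 F=1359/335 G=1359/335 H=8241/3121] → run H
t=11: vr[E=3 F=1359/335 G=1359/335 H=9265/3121] → run H
t=12: vr[E=3 F=1359/335 G=1359/335] → run E
t=13: vr[E=4 F=1359/335 G=1359/335] → run E
t=14: vr[F=1359/335 G=1359/335] → run F
t=15: vr[F=2383/335 G=1359/335] → run G
t=16: vr[F=2383/335 G=2383/335] → run F
t=17: vr[F=3407/335 G=2383/335] → run G
t=18: vr[F=3407/335] → run F
t=19: vr[F=4431/335] → run F
t=20: (idle)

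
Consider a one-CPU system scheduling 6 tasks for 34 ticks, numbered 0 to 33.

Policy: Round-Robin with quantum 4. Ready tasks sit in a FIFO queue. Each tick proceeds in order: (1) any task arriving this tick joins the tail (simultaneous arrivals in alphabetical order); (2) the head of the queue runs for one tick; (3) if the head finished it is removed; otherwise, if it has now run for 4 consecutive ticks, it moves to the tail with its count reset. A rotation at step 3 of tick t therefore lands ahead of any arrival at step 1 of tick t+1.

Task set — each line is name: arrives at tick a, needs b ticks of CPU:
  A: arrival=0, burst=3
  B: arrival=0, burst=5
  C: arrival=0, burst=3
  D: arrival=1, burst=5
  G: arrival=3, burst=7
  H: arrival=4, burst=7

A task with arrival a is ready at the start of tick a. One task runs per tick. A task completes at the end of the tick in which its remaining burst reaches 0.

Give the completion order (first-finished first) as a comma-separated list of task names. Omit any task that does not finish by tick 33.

t=0: queue=[A,B,C] q_used=0 → run A
t=1: queue=[A,B,C,D] q_used=1 → run A
t=2: queue=[A,B,C,D] q_used=2 → run A
t=3: queue=[B,C,D,G] q_used=0 → run B
t=4: queue=[B,C,D,G,H] q_used=1 → run B
t=5: queue=[B,C,D,G,H] q_used=2 → run B
t=6: queue=[B,C,D,G,H] q_used=3 → run B
t=7: queue=[C,D,G,H,B] q_used=0 → run C
t=8: queue=[C,D,G,H,B] q_used=1 → run C
t=9: queue=[C,D,G,H,B] q_used=2 → run C
t=10: queue=[D,G,H,B] q_used=0 → run D
t=11: queue=[D,G,H,B] q_used=1 → run D
t=12: queue=[D,G,H,B] q_used=2 → run D
t=13: queue=[D,G,H,B] q_used=3 → run D
t=14: queue=[G,H,B,D] q_used=0 → run G
t=15: queue=[G,H,B,D] q_used=1 → run G
t=16: queue=[G,H,B,D] q_used=2 → run G
t=17: queue=[G,H,B,D] q_used=3 → run G
t=18: queue=[H,B,D,G] q_used=0 → run H
t=19: queue=[H,B,D,G] q_used=1 → run H
t=20: queue=[H,B,D,G] q_used=2 → run H
t=21: queue=[H,B,D,G] q_used=3 → run H
t=22: queue=[B,D,G,H] q_used=0 → run B
t=23: queue=[D,G,H] q_used=0 → run D
t=24: queue=[G,H] q_used=0 → run G
t=25: queue=[G,H] q_used=1 → run G
t=26: queue=[G,H] q_used=2 → run G
t=27: queue=[H] q_used=0 → run H
t=28: queue=[H] q_used=1 → run H
t=29: queue=[H] q_used=2 → run H
t=30: (idle)
t=31: (idle)
t=32: (idle)
t=33: (idle)

completion order = A, C, B, D, G, H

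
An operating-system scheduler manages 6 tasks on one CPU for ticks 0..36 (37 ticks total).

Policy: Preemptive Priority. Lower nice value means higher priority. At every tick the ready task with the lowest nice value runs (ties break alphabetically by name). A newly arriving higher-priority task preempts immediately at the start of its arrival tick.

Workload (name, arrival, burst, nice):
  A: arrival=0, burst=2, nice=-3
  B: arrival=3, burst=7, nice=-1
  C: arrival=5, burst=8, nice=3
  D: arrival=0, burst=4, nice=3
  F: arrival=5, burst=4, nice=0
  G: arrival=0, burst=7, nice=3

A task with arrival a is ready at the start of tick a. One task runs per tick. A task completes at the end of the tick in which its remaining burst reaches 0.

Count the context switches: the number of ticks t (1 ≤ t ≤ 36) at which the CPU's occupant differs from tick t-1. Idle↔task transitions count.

context switches = 7

t=0: ready={A,D,G} → run A
t=1: ready={A,D,G} → run A
t=2: ready={D,G} → run D
t=3: ready={B,D,G} → run B
t=4: ready={B,D,G} → run B
t=5: ready={B,C,D,F,G} → run B
t=6: ready={B,C,D,F,G} → run B
t=7: ready={B,C,D,F,G} → run B
t=8: ready={B,C,D,F,G} → run B
t=9: ready={B,C,D,F,G} → run B
t=10: ready={C,D,F,G} → run F
t=11: ready={C,D,F,G} → run F
t=12: ready={C,D,F,G} → run F
t=13: ready={C,D,F,G} → run F
t=14: ready={C,D,G} → run C
t=15: ready={C,D,G} → run C
t=16: ready={C,D,G} → run C
t=17: ready={C,D,G} → run C
t=18: ready={C,D,G} → run C
t=19: ready={C,D,G} → run C
t=20: ready={C,D,G} → run C
t=21: ready={C,D,G} → run C
t=22: ready={D,G} → run D
t=23: ready={D,G} → run D
t=24: ready={D,G} → run D
t=25: ready={G} → run G
t=26: ready={G} → run G
t=27: ready={G} → run G
t=28: ready={G} → run G
t=29: ready={G} → run G
t=30: ready={G} → run G
t=31: ready={G} → run G
t=32: (idle)
t=33: (idle)
t=34: (idle)
t=35: (idle)
t=36: (idle)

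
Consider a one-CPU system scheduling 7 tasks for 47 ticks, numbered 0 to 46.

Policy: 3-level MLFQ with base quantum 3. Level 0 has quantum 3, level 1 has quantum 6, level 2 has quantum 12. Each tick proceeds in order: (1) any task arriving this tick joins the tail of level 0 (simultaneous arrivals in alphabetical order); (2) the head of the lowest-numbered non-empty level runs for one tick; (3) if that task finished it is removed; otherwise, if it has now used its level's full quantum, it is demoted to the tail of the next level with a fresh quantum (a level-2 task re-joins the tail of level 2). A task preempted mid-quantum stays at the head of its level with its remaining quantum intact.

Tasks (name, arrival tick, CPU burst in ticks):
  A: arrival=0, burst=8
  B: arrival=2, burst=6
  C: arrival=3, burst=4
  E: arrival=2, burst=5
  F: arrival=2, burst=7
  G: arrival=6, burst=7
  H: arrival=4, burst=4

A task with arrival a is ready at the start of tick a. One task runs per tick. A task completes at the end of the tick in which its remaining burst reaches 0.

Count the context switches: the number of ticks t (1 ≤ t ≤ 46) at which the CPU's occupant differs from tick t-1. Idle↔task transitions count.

context switches = 14

t=0: L0/L1/L2 = A/-/- → run A
t=1: L0/L1/L2 = A/-/- → run A
t=2: L0/L1/L2 = ABEF/-/- → run A
t=3: L0/L1/L2 = BEFC/A/- → run B
t=4: L0/L1/L2 = BEFCH/A/- → run B
t=5: L0/L1/L2 = BEFCH/A/- → run B
t=6: L0/L1/L2 = EFCHG/AB/- → run E
t=7: L0/L1/L2 = EFCHG/AB/- → run E
t=8: L0/L1/L2 = EFCHG/AB/- → run E
t=9: L0/L1/L2 = FCHG/ABE/- → run F
t=10: L0/L1/L2 = FCHG/ABE/- → run F
t=11: L0/L1/L2 = FCHG/ABE/- → run F
t=12: L0/L1/L2 = CHG/ABEF/- → run C
t=13: L0/L1/L2 = CHG/ABEF/- → run C
t=14: L0/L1/L2 = CHG/ABEF/- → run C
t=15: L0/L1/L2 = HG/ABEFC/- → run H
t=16: L0/L1/L2 = HG/ABEFC/- → run H
t=17: L0/L1/L2 = HG/ABEFC/- → run H
t=18: L0/L1/L2 = G/ABEFCH/- → run G
t=19: L0/L1/L2 = G/ABEFCH/- → run G
t=20: L0/L1/L2 = G/ABEFCH/- → run G
t=21: L0/L1/L2 = -/ABEFCHG/- → run A
t=22: L0/L1/L2 = -/ABEFCHG/- → run A
t=23: L0/L1/L2 = -/ABEFCHG/- → run A
t=24: L0/L1/L2 = -/ABEFCHG/- → run A
t=25: L0/L1/L2 = -/ABEFCHG/- → run A
t=26: L0/L1/L2 = -/BEFCHG/- → run B
t=27: L0/L1/L2 = -/BEFCHG/- → run B
t=28: L0/L1/L2 = -/BEFCHG/- → run B
t=29: L0/L1/L2 = -/EFCHG/- → run E
t=30: L0/L1/L2 = -/EFCHG/- → run E
t=31: L0/L1/L2 = -/FCHG/- → run F
t=32: L0/L1/L2 = -/FCHG/- → run F
t=33: L0/L1/L2 = -/FCHG/- → run F
t=34: L0/L1/L2 = -/FCHG/- → run F
t=35: L0/L1/L2 = -/CHG/- → run C
t=36: L0/L1/L2 = -/HG/- → run H
t=37: L0/L1/L2 = -/G/- → run G
t=38: L0/L1/L2 = -/G/- → run G
t=39: L0/L1/L2 = -/G/- → run G
t=40: L0/L1/L2 = -/G/- → run G
t=41: (idle)
t=42: (idle)
t=43: (idle)
t=44: (idle)
t=45: (idle)
t=46: (idle)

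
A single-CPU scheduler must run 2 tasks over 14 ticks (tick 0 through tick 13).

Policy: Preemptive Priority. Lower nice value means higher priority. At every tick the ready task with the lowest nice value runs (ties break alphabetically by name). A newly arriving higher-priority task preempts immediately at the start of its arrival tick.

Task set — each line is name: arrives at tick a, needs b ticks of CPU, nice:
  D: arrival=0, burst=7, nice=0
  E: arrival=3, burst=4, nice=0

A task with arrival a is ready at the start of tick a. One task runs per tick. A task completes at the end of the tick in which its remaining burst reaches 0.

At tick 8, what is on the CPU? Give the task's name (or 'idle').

t=0: ready={D} → run D
t=1: ready={D} → run D
t=2: ready={D} → run D
t=3: ready={D,E} → run D
t=4: ready={D,E} → run D
t=5: ready={D,E} → run D
t=6: ready={D,E} → run D
t=7: ready={E} → run E
t=8: ready={E} → run E
t=9: ready={E} → run E
t=10: ready={E} → run E
t=11: (idle)
t=12: (idle)
t=13: (idle)

running at tick 8 = E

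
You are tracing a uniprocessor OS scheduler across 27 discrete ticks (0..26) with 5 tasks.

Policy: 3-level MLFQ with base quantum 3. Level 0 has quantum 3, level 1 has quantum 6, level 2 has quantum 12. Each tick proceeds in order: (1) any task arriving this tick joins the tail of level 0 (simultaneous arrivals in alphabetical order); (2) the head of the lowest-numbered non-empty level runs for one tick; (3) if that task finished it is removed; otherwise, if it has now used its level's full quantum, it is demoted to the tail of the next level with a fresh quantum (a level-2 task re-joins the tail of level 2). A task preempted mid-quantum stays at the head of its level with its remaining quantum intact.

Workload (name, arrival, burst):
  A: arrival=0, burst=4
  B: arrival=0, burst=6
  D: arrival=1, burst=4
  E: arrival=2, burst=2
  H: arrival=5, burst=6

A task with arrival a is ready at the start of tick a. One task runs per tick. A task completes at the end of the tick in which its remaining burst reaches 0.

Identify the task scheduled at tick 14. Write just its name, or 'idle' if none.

t=0: L0/L1/L2 = AB/-/- → run A
t=1: L0/L1/L2 = ABD/-/- → run A
t=2: L0/L1/L2 = ABDE/-/- → run A
t=3: L0/L1/L2 = BDE/A/- → run B
t=4: L0/L1/L2 = BDE/A/- → run B
t=5: L0/L1/L2 = BDEH/A/- → run B
t=6: L0/L1/L2 = DEH/AB/- → run D
t=7: L0/L1/L2 = DEH/AB/- → run D
t=8: L0/L1/L2 = DEH/AB/- → run D
t=9: L0/L1/L2 = EH/ABD/- → run E
t=10: L0/L1/L2 = EH/ABD/- → run E
t=11: L0/L1/L2 = H/ABD/- → run H
t=12: L0/L1/L2 = H/ABD/- → run H
t=13: L0/L1/L2 = H/ABD/- → run H
t=14: L0/L1/L2 = -/ABDH/- → run A
t=15: L0/L1/L2 = -/BDH/- → run B
t=16: L0/L1/L2 = -/BDH/- → run B
t=17: L0/L1/L2 = -/BDH/- → run B
t=18: L0/L1/L2 = -/DH/- → run D
t=19: L0/L1/L2 = -/H/- → run H
t=20: L0/L1/L2 = -/H/- → run H
t=21: L0/L1/L2 = -/H/- → run H
t=22: (idle)
t=23: (idle)
t=24: (idle)
t=25: (idle)
t=26: (idle)

running at tick 14 = A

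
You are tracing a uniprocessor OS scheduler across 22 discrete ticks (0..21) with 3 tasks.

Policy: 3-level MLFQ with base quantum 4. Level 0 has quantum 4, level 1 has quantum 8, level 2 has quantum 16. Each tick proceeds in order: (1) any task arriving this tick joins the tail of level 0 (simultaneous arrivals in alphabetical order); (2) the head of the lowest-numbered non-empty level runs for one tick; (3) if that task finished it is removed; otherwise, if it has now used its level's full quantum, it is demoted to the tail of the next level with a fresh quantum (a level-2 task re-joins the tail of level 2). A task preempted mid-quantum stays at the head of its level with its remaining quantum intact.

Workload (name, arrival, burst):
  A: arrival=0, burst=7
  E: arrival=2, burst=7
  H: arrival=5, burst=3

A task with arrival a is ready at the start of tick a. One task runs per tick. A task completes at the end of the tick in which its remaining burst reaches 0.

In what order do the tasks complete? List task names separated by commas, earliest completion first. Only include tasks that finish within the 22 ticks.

t=0: L0/L1/L2 = A/-/- → run A
t=1: L0/L1/L2 = A/-/- → run A
t=2: L0/L1/L2 = AE/-/- → run A
t=3: L0/L1/L2 = AE/-/- → run A
t=4: L0/L1/L2 = E/A/- → run E
t=5: L0/L1/L2 = EH/A/- → run E
t=6: L0/L1/L2 = EH/A/- → run E
t=7: L0/L1/L2 = EH/A/- → run E
t=8: L0/L1/L2 = H/AE/- → run H
t=9: L0/L1/L2 = H/AE/- → run H
t=10: L0/L1/L2 = H/AE/- → run H
t=11: L0/L1/L2 = -/AE/- → run A
t=12: L0/L1/L2 = -/AE/- → run A
t=13: L0/L1/L2 = -/AE/- → run A
t=14: L0/L1/L2 = -/E/- → run E
t=15: L0/L1/L2 = -/E/- → run E
t=16: L0/L1/L2 = -/E/- → run E
t=17: (idle)
t=18: (idle)
t=19: (idle)
t=20: (idle)
t=21: (idle)

completion order = H, A, E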